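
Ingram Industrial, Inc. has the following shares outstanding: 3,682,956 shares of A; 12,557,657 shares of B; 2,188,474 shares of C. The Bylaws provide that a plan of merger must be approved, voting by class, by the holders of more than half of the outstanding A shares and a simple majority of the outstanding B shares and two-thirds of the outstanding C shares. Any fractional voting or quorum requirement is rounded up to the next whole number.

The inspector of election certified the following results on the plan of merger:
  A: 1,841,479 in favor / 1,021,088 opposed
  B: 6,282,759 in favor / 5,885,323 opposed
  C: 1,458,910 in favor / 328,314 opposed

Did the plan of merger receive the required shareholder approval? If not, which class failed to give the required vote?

Not approved — the C shares did not give the required vote.

A: a majority of 3682956 is 1841479; 1,841,479 required, 1,841,479 in favor — approved.
B: a majority of 12557657 is 6278829; 6,278,829 required, 6,282,759 in favor — approved.
C: 2/3 of 2188474 = 1458982.67, rounded up to 1458983; 1,458,983 required, 1,458,910 in favor — not approved.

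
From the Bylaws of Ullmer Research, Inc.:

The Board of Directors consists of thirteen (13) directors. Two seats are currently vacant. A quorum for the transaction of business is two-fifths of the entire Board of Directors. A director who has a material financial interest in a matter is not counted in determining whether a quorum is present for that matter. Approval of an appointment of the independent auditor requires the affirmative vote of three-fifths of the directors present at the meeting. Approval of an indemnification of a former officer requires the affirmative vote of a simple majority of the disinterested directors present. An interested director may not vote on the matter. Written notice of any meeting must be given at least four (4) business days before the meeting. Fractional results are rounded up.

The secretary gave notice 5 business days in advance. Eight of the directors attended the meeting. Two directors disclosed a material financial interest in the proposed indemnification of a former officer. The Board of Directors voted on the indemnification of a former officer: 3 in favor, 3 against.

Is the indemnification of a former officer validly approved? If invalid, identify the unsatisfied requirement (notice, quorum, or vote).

Invalid — vote requirement not satisfied.

Notice: 5 business days given; 4 required (5 ≥ 4). Satisfied.
Quorum: 8 present, but the 2 interested directors do not count, leaving 6. Quorum is 6. Satisfied.
Vote: the indemnification of a former officer requires a majority of the disinterested directors present (8 − 2 = 6). A majority of 6 is 4, so 4 affirmative votes are needed; 3 voted in favor. Not satisfied.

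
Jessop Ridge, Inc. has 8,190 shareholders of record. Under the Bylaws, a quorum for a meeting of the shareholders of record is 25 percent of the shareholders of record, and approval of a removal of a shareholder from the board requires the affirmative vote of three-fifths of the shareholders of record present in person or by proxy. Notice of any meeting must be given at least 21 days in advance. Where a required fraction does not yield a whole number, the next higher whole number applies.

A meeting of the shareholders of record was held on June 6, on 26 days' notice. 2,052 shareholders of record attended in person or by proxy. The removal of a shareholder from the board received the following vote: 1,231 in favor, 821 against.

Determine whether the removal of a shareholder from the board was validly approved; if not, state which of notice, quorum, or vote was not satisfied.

Notice: 26 days given; 21 required. Satisfied.
Quorum: 25% of 8,190 = 2,047.50, rounded up to 2,048; 2,052 present. Satisfied.
Vote: requires three-fifths of those present (2,052); 3/5 of 2052 = 1231.20, rounded up to 1232, so 1,232 needed; 1,231 in favor. Not satisfied.

Invalid — vote requirement not satisfied.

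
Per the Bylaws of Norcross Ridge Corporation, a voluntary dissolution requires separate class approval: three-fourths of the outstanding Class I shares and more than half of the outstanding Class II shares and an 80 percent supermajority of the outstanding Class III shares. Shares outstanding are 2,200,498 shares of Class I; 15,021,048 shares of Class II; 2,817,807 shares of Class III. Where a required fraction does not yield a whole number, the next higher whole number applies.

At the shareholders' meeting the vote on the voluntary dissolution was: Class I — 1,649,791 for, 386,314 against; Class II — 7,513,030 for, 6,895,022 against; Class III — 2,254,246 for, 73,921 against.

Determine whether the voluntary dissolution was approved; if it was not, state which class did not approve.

Not approved — the Class I shares did not give the required vote.

Class I: 3/4 of 2200498 = 1650373.50, rounded up to 1650374; 1,650,374 required, 1,649,791 in favor — not approved.
Class II: a majority of 15021048 is 7510525; 7,510,525 required, 7,513,030 in favor — approved.
Class III: 4/5 of 2817807 = 2254245.60, rounded up to 2254246; 2,254,246 required, 2,254,246 in favor — approved.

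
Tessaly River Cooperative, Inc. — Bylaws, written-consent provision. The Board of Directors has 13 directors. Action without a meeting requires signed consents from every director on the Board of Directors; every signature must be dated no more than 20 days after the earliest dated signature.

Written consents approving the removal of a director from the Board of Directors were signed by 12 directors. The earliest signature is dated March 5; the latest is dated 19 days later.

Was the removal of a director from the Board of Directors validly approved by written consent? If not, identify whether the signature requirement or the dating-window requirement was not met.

Signatures required: all of 13 — unanimous means all 13, so 13 needed; 12 signed. Insufficient.
Dating window: the latest signature is 19 days after the earliest; the limit is 20 days. Within the window.

Not effective — insufficient signatures.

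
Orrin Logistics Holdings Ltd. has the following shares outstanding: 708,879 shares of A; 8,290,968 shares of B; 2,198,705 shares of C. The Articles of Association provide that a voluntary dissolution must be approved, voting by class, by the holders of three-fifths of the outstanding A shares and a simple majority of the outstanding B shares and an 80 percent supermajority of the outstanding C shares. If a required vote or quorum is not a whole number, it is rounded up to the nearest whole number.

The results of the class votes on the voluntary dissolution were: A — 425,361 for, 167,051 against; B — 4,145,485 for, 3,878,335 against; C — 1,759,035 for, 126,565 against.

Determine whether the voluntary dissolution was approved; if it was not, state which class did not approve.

A: 3/5 of 708879 = 425327.40, rounded up to 425328; 425,328 required, 425,361 in favor — approved.
B: a majority of 8290968 is 4145485; 4,145,485 required, 4,145,485 in favor — approved.
C: 4/5 of 2198705 = 1758964; 1,758,964 required, 1,759,035 in favor — approved.

Approved — every class gave the required vote.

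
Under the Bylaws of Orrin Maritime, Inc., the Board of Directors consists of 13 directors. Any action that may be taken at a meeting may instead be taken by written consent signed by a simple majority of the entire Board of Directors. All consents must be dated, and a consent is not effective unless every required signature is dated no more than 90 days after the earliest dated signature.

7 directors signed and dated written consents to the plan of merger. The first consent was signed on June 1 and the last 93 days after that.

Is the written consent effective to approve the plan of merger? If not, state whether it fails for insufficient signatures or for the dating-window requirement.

Not effective — dating-window requirement not satisfied.

Signatures required: a simple majority of 13 — a majority of 13 is 7, so 7 needed; 7 signed. Sufficient.
Dating window: the latest signature is 93 days after the earliest; the limit is 90 days. Outside the window.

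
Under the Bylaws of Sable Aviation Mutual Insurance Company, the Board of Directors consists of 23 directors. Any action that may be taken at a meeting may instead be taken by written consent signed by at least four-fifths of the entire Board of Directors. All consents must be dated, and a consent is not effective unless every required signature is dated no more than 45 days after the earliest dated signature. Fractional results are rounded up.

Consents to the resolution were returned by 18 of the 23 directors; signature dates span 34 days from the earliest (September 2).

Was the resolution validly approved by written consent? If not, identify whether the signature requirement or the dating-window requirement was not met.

Not effective — insufficient signatures.

Signatures required: at least four-fifths of 23 — 4/5 of 23 = 18.40, rounded up to 19, so 19 needed; 18 signed. Insufficient.
Dating window: the latest signature is 34 days after the earliest; the limit is 45 days. Within the window.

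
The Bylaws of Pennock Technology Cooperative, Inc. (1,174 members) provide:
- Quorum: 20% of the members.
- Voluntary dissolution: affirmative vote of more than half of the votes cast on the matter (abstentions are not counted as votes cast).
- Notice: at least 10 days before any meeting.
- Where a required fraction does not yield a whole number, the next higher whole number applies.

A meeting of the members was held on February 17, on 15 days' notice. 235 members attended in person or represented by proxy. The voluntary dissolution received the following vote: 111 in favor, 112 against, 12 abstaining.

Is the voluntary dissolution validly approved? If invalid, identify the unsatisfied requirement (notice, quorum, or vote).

Invalid — vote requirement not satisfied.

Notice: 15 days given; 10 required. Satisfied.
Quorum: 20% of 1,174 = 234.80, rounded up to 235; 235 present. Satisfied.
Vote: requires a majority of the votes cast (235 − 12 abstaining = 223); a majority of 223 is 112, so 112 needed; 111 in favor. Not satisfied.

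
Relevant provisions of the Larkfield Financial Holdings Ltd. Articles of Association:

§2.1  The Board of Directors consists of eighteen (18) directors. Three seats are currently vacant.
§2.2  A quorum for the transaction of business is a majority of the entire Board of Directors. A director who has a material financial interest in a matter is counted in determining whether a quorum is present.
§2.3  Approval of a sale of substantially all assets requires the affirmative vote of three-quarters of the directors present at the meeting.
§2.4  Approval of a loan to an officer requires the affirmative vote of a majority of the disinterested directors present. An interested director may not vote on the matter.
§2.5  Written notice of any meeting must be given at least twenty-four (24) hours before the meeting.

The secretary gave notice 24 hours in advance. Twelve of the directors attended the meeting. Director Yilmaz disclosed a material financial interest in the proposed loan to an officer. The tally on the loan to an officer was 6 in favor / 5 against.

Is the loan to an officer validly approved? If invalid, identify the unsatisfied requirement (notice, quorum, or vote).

Valid — all requirements satisfied.

Notice: 24 hours given; 24 required (24 ≥ 24). Satisfied.
Quorum: 12 present (interested directors count toward quorum); quorum is 10. Satisfied.
Vote: the loan to an officer requires a majority of the disinterested directors present (12 − 1 = 11). A majority of 11 is 6, so 6 affirmative votes are needed; 6 voted in favor. Satisfied.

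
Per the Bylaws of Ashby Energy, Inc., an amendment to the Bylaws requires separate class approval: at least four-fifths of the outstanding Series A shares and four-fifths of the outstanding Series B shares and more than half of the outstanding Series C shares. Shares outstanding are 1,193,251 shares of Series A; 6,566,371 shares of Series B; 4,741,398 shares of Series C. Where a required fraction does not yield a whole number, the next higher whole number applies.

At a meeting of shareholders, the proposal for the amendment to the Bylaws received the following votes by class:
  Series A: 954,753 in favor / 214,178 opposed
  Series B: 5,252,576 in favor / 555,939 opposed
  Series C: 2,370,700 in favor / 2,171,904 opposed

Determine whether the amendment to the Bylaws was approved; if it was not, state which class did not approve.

Series A: 4/5 of 1193251 = 954600.80, rounded up to 954601; 954,601 required, 954,753 in favor — approved.
Series B: 4/5 of 6566371 = 5253096.80, rounded up to 5253097; 5,253,097 required, 5,252,576 in favor — not approved.
Series C: a majority of 4741398 is 2370700; 2,370,700 required, 2,370,700 in favor — approved.

Not approved — the Series B shares did not give the required vote.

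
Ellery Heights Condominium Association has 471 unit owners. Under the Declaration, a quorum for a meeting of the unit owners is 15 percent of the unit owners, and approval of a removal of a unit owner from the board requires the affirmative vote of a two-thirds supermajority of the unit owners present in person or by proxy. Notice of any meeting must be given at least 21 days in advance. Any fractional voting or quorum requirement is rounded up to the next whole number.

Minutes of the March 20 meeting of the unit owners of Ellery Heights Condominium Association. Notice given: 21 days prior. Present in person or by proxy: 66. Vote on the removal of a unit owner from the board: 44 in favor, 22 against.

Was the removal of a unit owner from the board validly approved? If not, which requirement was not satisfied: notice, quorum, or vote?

Invalid — quorum requirement not satisfied.

Notice: 21 days given; 21 required. Satisfied.
Quorum: 15% of 471 = 70.65, rounded up to 71; 66 present. Not satisfied.
Vote: requires two-thirds of those present (66); 2/3 of 66 = 44, so 44 needed; 44 in favor. Satisfied.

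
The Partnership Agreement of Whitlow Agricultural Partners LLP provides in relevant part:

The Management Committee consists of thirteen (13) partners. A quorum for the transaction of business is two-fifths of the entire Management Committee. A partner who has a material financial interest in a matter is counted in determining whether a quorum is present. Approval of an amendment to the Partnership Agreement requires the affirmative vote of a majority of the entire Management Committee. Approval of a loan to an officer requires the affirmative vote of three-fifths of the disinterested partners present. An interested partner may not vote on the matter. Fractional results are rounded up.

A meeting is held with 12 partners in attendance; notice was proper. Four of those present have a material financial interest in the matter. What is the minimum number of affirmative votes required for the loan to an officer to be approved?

The loan to an officer requires three-fifths of the disinterested partners present (12 − 4 = 8).
3/5 of 8 = 4.80, rounded up to 5.

5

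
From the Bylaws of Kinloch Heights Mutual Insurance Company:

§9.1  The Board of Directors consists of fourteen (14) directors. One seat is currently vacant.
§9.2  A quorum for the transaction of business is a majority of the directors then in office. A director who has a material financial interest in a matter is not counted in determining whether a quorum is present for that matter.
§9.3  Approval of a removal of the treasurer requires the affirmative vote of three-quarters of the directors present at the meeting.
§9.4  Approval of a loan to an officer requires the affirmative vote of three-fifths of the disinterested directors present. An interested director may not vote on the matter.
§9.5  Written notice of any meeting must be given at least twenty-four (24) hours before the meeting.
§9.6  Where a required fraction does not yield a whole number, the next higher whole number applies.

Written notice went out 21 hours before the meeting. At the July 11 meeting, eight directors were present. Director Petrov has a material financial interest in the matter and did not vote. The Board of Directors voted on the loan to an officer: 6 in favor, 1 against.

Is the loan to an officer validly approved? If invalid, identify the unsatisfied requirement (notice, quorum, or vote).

Notice: 21 hours given; 24 required (21 < 24). Not satisfied.
Quorum: 8 present, but the 1 interested director does not count, leaving 7. Quorum is 7. Satisfied.
Vote: the loan to an officer requires three-fifths of the disinterested directors present (8 − 1 = 7). 3/5 of 7 = 4.20, rounded up to 5, so 5 affirmative votes are needed; 6 voted in favor. Satisfied.

Invalid — notice requirement not satisfied.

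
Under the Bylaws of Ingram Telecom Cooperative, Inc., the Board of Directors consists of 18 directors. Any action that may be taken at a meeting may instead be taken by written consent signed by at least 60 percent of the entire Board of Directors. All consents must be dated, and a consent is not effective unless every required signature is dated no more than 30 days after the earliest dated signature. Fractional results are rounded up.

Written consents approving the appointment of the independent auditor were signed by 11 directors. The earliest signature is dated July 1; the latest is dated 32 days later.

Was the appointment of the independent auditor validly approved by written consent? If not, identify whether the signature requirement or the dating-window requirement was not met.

Signatures required: at least 60 percent of 18 — 3/5 of 18 = 10.80, rounded up to 11, so 11 needed; 11 signed. Sufficient.
Dating window: the latest signature is 32 days after the earliest; the limit is 30 days. Outside the window.

Not effective — dating-window requirement not satisfied.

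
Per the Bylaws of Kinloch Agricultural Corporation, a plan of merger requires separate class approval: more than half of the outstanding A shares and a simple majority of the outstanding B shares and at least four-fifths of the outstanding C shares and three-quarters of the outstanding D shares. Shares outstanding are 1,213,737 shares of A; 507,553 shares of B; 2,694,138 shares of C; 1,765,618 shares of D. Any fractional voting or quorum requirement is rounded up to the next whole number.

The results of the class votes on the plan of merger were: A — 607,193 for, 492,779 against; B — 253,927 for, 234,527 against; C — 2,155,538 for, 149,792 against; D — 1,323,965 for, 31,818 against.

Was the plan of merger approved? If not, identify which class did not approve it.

A: a majority of 1213737 is 606869; 606,869 required, 607,193 in favor — approved.
B: a majority of 507553 is 253777; 253,777 required, 253,927 in favor — approved.
C: 4/5 of 2694138 = 2155310.40, rounded up to 2155311; 2,155,311 required, 2,155,538 in favor — approved.
D: 3/4 of 1765618 = 1324213.50, rounded up to 1324214; 1,324,214 required, 1,323,965 in favor — not approved.

Not approved — the D shares did not give the required vote.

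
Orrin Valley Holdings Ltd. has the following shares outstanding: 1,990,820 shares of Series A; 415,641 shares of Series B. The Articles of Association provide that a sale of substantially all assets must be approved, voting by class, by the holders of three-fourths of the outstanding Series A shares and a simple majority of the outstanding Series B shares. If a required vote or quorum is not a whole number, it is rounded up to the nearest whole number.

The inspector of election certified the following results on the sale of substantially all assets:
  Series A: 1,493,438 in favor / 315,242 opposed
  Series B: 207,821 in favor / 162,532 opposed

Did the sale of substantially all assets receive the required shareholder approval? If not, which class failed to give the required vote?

Series A: 3/4 of 1990820 = 1493115; 1,493,115 required, 1,493,438 in favor — approved.
Series B: a majority of 415641 is 207821; 207,821 required, 207,821 in favor — approved.

Approved — every class gave the required vote.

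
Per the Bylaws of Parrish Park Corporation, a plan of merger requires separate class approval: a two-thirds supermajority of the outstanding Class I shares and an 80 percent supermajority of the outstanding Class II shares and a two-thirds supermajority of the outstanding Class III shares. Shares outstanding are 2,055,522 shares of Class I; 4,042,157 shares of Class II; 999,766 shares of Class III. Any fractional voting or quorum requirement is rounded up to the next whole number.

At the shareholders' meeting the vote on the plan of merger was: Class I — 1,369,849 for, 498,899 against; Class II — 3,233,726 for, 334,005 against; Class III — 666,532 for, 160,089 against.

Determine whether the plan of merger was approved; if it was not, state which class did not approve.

Not approved — the Class I shares did not give the required vote.

Class I: 2/3 of 2055522 = 1370348; 1,370,348 required, 1,369,849 in favor — not approved.
Class II: 4/5 of 4042157 = 3233725.60, rounded up to 3233726; 3,233,726 required, 3,233,726 in favor — approved.
Class III: 2/3 of 999766 = 666510.67, rounded up to 666511; 666,511 required, 666,532 in favor — approved.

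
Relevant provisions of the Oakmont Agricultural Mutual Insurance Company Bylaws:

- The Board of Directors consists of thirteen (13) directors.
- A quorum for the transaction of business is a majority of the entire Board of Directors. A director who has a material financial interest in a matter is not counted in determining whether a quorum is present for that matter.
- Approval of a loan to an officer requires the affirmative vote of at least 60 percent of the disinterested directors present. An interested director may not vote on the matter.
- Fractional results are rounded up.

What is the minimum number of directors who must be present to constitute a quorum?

7

A majority of 13 is 7.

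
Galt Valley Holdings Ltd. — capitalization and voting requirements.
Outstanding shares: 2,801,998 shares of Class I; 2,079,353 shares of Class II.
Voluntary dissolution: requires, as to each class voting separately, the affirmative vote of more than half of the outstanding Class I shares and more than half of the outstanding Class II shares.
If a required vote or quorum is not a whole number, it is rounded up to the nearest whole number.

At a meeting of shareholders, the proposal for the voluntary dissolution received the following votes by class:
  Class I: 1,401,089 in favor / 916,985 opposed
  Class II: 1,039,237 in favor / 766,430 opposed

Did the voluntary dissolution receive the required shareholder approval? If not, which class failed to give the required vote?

Class I: a majority of 2801998 is 1401000; 1,401,000 required, 1,401,089 in favor — approved.
Class II: a majority of 2079353 is 1039677; 1,039,677 required, 1,039,237 in favor — not approved.

Not approved — the Class II shares did not give the required vote.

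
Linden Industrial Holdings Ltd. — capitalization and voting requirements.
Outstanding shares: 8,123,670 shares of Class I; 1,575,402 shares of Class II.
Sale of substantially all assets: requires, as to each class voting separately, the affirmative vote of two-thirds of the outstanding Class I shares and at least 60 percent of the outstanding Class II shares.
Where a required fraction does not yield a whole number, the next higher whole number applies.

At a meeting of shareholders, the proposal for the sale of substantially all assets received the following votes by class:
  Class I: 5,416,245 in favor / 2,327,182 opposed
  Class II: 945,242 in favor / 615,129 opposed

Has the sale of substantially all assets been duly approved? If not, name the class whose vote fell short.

Approved — every class gave the required vote.

Class I: 2/3 of 8123670 = 5415780; 5,415,780 required, 5,416,245 in favor — approved.
Class II: 3/5 of 1575402 = 945241.20, rounded up to 945242; 945,242 required, 945,242 in favor — approved.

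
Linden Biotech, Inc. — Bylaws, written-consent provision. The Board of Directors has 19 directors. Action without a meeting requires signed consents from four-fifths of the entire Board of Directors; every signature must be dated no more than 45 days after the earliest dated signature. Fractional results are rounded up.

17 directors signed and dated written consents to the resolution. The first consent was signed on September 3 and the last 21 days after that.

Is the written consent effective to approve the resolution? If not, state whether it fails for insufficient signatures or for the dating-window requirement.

Signatures required: four-fifths of 19 — 4/5 of 19 = 15.20, rounded up to 16, so 16 needed; 17 signed. Sufficient.
Dating window: the latest signature is 21 days after the earliest; the limit is 45 days. Within the window.

Effective — both the signature and dating-window requirements are satisfied.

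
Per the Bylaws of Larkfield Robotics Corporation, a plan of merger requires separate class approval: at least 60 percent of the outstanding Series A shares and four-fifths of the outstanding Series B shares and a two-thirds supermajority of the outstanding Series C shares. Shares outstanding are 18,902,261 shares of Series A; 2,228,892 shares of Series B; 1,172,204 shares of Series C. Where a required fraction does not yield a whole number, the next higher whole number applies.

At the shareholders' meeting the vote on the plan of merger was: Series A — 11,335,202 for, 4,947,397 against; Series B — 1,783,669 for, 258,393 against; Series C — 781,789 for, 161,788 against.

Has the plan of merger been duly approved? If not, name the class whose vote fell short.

Not approved — the Series A shares did not give the required vote.

Series A: 3/5 of 18902261 = 11341356.60, rounded up to 11341357; 11,341,357 required, 11,335,202 in favor — not approved.
Series B: 4/5 of 2228892 = 1783113.60, rounded up to 1783114; 1,783,114 required, 1,783,669 in favor — approved.
Series C: 2/3 of 1172204 = 781469.33, rounded up to 781470; 781,470 required, 781,789 in favor — approved.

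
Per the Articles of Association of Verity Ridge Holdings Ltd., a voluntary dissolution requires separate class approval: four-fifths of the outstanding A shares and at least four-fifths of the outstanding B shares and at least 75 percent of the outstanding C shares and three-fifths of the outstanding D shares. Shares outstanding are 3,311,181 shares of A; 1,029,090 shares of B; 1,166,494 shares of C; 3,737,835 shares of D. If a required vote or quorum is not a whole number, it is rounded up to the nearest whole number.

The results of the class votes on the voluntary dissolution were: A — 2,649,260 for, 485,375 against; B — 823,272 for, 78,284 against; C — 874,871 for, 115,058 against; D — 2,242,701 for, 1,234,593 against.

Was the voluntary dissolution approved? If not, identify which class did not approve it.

A: 4/5 of 3311181 = 2648944.80, rounded up to 2648945; 2,648,945 required, 2,649,260 in favor — approved.
B: 4/5 of 1029090 = 823272; 823,272 required, 823,272 in favor — approved.
C: 3/4 of 1166494 = 874870.50, rounded up to 874871; 874,871 required, 874,871 in favor — approved.
D: 3/5 of 3737835 = 2242701; 2,242,701 required, 2,242,701 in favor — approved.

Approved — every class gave the required vote.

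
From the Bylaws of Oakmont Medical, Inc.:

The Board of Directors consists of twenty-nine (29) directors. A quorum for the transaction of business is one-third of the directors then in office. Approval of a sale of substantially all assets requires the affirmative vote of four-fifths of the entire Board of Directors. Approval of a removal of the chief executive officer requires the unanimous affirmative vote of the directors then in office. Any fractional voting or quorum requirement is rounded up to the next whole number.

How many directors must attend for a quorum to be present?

1/3 of 29 = 9.67, rounded up to 10.

10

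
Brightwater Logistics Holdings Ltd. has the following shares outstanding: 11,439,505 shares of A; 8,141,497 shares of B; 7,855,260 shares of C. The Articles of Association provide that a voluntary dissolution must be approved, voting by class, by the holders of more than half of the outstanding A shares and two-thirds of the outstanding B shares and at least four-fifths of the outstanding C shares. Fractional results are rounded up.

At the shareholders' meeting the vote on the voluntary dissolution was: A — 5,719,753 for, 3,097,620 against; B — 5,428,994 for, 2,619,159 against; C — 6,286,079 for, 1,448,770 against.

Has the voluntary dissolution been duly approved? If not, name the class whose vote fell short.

A: a majority of 11439505 is 5719753; 5,719,753 required, 5,719,753 in favor — approved.
B: 2/3 of 8141497 = 5427664.67, rounded up to 5427665; 5,427,665 required, 5,428,994 in favor — approved.
C: 4/5 of 7855260 = 6284208; 6,284,208 required, 6,286,079 in favor — approved.

Approved — every class gave the required vote.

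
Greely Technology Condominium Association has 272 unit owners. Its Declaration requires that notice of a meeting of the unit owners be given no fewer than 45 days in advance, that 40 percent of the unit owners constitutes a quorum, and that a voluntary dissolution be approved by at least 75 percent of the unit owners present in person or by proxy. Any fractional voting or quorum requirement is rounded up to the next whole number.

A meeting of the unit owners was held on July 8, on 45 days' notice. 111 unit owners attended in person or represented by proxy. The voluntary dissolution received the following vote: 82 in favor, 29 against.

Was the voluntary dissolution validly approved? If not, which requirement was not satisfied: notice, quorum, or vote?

Invalid — vote requirement not satisfied.

Notice: 45 days given; 45 required. Satisfied.
Quorum: 40% of 272 = 108.80, rounded up to 109; 111 present. Satisfied.
Vote: requires three-fourths of those present (111); 3/4 of 111 = 83.25, rounded up to 84, so 84 needed; 82 in favor. Not satisfied.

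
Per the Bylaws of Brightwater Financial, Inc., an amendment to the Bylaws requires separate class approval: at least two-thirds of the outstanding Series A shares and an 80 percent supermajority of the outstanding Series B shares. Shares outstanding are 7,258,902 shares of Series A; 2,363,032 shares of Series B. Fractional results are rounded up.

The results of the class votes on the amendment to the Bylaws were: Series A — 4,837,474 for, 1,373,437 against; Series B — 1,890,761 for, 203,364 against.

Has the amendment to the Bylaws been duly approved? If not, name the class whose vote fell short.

Not approved — the Series A shares did not give the required vote.

Series A: 2/3 of 7258902 = 4839268; 4,839,268 required, 4,837,474 in favor — not approved.
Series B: 4/5 of 2363032 = 1890425.60, rounded up to 1890426; 1,890,426 required, 1,890,761 in favor — approved.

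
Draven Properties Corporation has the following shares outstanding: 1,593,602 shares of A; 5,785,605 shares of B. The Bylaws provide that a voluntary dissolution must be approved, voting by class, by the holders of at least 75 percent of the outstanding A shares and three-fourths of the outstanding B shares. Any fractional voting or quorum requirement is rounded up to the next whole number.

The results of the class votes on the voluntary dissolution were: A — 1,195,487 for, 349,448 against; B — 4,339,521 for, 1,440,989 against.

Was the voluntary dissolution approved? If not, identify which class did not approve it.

Approved — every class gave the required vote.

A: 3/4 of 1593602 = 1195201.50, rounded up to 1195202; 1,195,202 required, 1,195,487 in favor — approved.
B: 3/4 of 5785605 = 4339203.75, rounded up to 4339204; 4,339,204 required, 4,339,521 in favor — approved.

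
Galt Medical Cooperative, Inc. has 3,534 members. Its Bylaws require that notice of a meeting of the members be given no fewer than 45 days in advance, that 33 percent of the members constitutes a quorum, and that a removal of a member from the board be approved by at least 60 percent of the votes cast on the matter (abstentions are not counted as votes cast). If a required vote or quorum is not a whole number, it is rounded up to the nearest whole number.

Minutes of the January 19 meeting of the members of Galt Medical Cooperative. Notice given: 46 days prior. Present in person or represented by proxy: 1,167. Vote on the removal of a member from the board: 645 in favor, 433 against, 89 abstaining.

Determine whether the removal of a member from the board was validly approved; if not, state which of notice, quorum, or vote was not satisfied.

Invalid — vote requirement not satisfied.

Notice: 46 days given; 45 required. Satisfied.
Quorum: 33% of 3,534 = 1,166.22, rounded up to 1,167; 1,167 present. Satisfied.
Vote: requires three-fifths of the votes cast (1,167 − 89 abstaining = 1,078); 3/5 of 1078 = 646.80, rounded up to 647, so 647 needed; 645 in favor. Not satisfied.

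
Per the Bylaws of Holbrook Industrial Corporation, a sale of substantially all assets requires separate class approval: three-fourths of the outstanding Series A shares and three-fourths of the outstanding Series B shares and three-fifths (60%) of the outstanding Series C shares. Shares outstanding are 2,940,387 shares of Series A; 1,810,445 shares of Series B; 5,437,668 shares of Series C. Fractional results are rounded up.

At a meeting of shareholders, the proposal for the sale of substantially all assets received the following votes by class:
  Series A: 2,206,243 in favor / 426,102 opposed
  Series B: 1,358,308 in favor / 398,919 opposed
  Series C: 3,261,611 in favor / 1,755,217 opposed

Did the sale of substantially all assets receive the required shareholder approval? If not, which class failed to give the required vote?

Not approved — the Series C shares did not give the required vote.

Series A: 3/4 of 2940387 = 2205290.25, rounded up to 2205291; 2,205,291 required, 2,206,243 in favor — approved.
Series B: 3/4 of 1810445 = 1357833.75, rounded up to 1357834; 1,357,834 required, 1,358,308 in favor — approved.
Series C: 3/5 of 5437668 = 3262600.80, rounded up to 3262601; 3,262,601 required, 3,261,611 in favor — not approved.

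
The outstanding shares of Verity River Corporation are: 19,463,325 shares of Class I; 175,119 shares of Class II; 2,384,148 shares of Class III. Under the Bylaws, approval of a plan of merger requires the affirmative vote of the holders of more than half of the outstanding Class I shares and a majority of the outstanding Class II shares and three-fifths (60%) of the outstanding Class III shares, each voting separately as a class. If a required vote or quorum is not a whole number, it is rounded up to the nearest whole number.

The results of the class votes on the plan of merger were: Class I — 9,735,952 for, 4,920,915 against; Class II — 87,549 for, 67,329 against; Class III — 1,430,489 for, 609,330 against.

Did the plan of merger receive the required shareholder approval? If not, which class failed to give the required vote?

Not approved — the Class II shares did not give the required vote.

Class I: a majority of 19463325 is 9731663; 9,731,663 required, 9,735,952 in favor — approved.
Class II: a majority of 175119 is 87560; 87,560 required, 87,549 in favor — not approved.
Class III: 3/5 of 2384148 = 1430488.80, rounded up to 1430489; 1,430,489 required, 1,430,489 in favor — approved.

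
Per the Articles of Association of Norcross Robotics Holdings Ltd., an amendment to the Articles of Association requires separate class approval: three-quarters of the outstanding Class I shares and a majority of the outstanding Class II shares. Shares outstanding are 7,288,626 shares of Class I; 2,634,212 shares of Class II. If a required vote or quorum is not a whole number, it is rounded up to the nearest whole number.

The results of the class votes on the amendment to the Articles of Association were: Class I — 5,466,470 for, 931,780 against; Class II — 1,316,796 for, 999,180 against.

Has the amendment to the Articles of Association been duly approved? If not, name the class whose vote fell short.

Not approved — the Class II shares did not give the required vote.

Class I: 3/4 of 7288626 = 5466469.50, rounded up to 5466470; 5,466,470 required, 5,466,470 in favor — approved.
Class II: a majority of 2634212 is 1317107; 1,317,107 required, 1,316,796 in favor — not approved.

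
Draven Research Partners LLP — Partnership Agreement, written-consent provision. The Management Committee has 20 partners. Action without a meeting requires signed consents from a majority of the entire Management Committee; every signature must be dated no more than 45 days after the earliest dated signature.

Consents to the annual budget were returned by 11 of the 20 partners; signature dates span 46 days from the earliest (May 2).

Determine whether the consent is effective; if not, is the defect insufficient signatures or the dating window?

Signatures required: a majority of 20 — a majority of 20 is 11, so 11 needed; 11 signed. Sufficient.
Dating window: the latest signature is 46 days after the earliest; the limit is 45 days. Outside the window.

Not effective — dating-window requirement not satisfied.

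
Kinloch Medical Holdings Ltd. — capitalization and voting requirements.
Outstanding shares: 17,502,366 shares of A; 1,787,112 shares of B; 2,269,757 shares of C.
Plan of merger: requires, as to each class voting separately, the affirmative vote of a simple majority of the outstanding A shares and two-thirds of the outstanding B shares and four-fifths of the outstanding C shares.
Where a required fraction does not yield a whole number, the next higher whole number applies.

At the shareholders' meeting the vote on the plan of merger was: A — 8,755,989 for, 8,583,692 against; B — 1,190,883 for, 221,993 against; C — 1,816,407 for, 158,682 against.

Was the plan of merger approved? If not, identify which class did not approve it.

A: a majority of 17502366 is 8751184; 8,751,184 required, 8,755,989 in favor — approved.
B: 2/3 of 1787112 = 1191408; 1,191,408 required, 1,190,883 in favor — not approved.
C: 4/5 of 2269757 = 1815805.60, rounded up to 1815806; 1,815,806 required, 1,816,407 in favor — approved.

Not approved — the B shares did not give the required vote.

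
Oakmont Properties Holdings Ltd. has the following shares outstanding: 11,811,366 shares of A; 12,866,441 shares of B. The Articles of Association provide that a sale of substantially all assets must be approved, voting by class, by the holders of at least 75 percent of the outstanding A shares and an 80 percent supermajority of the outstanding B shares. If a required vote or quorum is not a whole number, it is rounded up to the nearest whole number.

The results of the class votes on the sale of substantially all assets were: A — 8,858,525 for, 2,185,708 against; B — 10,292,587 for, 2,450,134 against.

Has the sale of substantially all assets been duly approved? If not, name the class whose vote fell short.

A: 3/4 of 11811366 = 8858524.50, rounded up to 8858525; 8,858,525 required, 8,858,525 in favor — approved.
B: 4/5 of 12866441 = 10293152.80, rounded up to 10293153; 10,293,153 required, 10,292,587 in favor — not approved.

Not approved — the B shares did not give the required vote.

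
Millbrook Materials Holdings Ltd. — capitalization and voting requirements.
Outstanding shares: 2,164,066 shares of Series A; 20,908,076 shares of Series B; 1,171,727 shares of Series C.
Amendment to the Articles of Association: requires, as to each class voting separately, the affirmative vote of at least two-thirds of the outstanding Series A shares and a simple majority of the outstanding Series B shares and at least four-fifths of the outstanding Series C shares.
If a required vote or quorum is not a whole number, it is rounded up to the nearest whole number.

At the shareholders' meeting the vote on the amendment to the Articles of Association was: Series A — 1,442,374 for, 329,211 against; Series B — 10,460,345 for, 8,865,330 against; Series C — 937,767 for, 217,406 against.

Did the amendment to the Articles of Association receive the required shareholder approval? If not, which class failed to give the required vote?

Series A: 2/3 of 2164066 = 1442710.67, rounded up to 1442711; 1,442,711 required, 1,442,374 in favor — not approved.
Series B: a majority of 20908076 is 10454039; 10,454,039 required, 10,460,345 in favor — approved.
Series C: 4/5 of 1171727 = 937381.60, rounded up to 937382; 937,382 required, 937,767 in favor — approved.

Not approved — the Series A shares did not give the required vote.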